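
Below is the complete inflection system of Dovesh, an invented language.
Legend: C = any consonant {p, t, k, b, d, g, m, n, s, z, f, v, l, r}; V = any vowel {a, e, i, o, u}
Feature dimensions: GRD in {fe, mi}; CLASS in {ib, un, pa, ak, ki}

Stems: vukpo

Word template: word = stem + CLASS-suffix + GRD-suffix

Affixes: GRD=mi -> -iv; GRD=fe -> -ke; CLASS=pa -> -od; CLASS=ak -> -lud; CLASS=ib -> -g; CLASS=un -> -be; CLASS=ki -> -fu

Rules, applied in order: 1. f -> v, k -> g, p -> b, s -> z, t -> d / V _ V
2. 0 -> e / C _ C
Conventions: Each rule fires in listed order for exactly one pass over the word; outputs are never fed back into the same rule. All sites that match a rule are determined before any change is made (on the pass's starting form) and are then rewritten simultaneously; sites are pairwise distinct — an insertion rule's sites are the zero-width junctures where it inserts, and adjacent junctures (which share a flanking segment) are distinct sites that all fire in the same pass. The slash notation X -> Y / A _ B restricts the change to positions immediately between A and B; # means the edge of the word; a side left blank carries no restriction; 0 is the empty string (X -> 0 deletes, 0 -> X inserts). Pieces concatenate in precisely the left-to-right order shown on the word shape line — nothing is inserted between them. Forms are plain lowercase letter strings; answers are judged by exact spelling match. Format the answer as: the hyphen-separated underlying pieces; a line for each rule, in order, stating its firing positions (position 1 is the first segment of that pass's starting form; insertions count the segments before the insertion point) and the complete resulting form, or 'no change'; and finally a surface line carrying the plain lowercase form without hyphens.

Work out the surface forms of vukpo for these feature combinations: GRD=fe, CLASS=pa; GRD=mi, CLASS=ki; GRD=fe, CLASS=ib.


cell GRD=fe, CLASS=pa:
underlying: vukpo-od-ke
1. f -> v, k -> g, p -> b, s -> z, t -> d / V _ V: no change
2. 0 -> e / C _ C: inserts after position(s) 3, 7: vukepoodeke
surface: vukepoodeke

cell GRD=mi, CLASS=ki:
underlying: vukpo-fu-iv
1. f -> v, k -> g, p -> b, s -> z, t -> d / V _ V: fires at position(s) 6: vukpovuiv
2. 0 -> e / C _ C: inserts after position(s) 3: vukepovuiv
surface: vukepovuiv

cell GRD=fe, CLASS=ib:
underlying: vukpo-g-ke
1. f -> v, k -> g, p -> b, s -> z, t -> d / V _ V: no change
2. 0 -> e / C _ C: inserts after position(s) 3, 6: vukepogeke
surface: vukepogeke


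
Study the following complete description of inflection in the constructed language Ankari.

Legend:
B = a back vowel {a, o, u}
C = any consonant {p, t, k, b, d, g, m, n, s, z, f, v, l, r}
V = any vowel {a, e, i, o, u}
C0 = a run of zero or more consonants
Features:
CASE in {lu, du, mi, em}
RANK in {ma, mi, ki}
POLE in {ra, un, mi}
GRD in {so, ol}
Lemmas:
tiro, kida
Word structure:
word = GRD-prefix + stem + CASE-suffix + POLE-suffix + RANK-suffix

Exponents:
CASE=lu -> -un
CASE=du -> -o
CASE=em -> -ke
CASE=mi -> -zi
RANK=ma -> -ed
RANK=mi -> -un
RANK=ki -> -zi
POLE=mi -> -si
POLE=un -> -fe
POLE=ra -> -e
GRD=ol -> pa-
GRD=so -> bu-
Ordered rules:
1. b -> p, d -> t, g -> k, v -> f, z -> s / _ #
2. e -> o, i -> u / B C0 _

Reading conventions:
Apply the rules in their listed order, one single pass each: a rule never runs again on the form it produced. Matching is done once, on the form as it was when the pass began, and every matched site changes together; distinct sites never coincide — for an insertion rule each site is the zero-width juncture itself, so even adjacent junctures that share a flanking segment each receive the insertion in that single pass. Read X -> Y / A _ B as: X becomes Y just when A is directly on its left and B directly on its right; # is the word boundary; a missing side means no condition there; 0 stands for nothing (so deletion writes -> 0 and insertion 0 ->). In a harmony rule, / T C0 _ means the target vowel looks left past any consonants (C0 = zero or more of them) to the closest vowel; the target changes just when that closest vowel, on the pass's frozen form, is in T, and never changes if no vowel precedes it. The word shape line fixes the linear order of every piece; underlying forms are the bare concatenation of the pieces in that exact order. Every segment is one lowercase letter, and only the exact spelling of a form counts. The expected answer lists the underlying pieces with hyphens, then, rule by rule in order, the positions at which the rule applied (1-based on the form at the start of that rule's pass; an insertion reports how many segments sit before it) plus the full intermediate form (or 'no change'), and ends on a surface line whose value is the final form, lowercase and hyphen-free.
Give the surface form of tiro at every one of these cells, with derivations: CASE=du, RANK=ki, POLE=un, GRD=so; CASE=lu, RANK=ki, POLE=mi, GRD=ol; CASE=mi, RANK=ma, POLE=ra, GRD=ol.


cell CASE=du, RANK=ki, POLE=un, GRD=so:
underlying: bu-tiro-o-fe-zi
1. b -> p, d -> t, g -> k, v -> f, z -> s / _ #: no change
2. e -> o, i -> u / B C0 _: fires at position(s) 4, 9: buturoofozi
surface: buturoofozi

cell CASE=lu, RANK=ki, POLE=mi, GRD=ol:
underlying: pa-tiro-un-si-zi
1. b -> p, d -> t, g -> k, v -> f, z -> s / _ #: no change
2. e -> o, i -> u / B C0 _: fires at position(s) 4, 10: paturounsuzi
surface: paturounsuzi

cell CASE=mi, RANK=ma, POLE=ra, GRD=ol:
underlying: pa-tiro-zi-e-ed
1. b -> p, d -> t, g -> k, v -> f, z -> s / _ #: fires at position(s) 11: patirozieet
2. e -> o, i -> u / B C0 _: fires at position(s) 4, 8: paturozueet
surface: paturozueet


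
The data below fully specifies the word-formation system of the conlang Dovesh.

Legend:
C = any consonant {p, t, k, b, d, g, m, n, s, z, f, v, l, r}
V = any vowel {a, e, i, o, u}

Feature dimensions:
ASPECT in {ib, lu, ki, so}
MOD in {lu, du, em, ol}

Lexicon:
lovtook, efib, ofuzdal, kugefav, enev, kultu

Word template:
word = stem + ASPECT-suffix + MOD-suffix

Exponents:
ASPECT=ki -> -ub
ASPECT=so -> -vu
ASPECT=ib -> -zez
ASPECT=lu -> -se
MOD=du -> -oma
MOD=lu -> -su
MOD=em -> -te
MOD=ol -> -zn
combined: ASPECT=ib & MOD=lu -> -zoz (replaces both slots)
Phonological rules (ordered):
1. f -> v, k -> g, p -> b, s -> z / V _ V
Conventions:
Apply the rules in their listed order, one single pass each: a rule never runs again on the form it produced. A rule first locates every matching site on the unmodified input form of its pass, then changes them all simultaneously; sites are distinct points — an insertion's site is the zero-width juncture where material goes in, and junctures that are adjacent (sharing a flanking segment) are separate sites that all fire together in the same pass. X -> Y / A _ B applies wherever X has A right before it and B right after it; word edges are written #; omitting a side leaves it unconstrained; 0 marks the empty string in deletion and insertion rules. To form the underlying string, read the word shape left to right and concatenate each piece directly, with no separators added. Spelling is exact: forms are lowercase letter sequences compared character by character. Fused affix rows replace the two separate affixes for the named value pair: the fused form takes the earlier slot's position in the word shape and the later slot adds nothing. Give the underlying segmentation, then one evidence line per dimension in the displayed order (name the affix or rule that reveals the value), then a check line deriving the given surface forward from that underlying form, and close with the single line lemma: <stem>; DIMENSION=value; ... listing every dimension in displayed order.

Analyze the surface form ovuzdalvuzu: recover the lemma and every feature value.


underlying: ofuzdal-vu-su
ASPECT=so - signalled by the affix -vu
MOD=lu - signalled by the affix -su
check: ofuzdalvusu -> ovuzdalvuzu
lemma: ofuzdal; ASPECT=so; MOD=lu


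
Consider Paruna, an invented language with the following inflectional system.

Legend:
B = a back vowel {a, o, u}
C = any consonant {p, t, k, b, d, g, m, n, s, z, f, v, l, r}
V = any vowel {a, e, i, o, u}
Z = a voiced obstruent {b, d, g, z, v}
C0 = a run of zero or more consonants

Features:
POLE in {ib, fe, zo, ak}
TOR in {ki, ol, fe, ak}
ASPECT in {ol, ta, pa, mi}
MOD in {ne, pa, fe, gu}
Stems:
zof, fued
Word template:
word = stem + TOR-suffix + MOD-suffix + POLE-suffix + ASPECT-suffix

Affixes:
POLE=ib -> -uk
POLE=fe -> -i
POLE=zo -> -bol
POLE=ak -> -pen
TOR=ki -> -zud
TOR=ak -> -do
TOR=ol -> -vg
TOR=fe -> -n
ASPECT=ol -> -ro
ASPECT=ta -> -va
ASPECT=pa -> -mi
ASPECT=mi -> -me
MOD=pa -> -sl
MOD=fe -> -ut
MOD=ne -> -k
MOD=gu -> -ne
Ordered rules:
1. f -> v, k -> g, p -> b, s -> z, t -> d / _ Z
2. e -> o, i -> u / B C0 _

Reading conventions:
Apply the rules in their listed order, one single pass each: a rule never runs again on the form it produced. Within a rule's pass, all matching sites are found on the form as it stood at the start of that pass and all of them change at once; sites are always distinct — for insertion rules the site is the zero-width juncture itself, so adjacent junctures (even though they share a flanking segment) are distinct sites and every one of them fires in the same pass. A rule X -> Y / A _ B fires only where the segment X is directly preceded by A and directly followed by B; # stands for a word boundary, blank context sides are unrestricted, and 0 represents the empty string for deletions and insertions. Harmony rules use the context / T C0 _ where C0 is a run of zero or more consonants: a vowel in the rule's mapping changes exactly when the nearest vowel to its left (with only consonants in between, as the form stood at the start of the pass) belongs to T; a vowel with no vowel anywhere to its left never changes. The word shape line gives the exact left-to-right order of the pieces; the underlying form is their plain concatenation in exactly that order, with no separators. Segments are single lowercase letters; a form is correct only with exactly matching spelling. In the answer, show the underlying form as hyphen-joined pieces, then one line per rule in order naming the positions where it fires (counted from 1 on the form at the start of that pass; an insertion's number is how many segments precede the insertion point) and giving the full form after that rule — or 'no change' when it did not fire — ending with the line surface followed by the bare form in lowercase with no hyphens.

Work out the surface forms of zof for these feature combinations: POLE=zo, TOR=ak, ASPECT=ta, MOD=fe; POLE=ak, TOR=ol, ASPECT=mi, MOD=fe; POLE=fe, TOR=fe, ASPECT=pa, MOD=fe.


cell POLE=zo, TOR=ak, ASPECT=ta, MOD=fe:
underlying: zof-do-ut-bol-va
1. f -> v, k -> g, p -> b, s -> z, t -> d / _ Z: fires at position(s) 3, 7: zovdoudbolva
2. e -> o, i -> u / B C0 _: no change
surface: zovdoudbolva

cell POLE=ak, TOR=ol, ASPECT=mi, MOD=fe:
underlying: zof-vg-ut-pen-me
1. f -> v, k -> g, p -> b, s -> z, t -> d / _ Z: fires at position(s) 3: zovvgutpenme
2. e -> o, i -> u / B C0 _: fires at position(s) 9: zovvgutponme
surface: zovvgutponme

cell POLE=fe, TOR=fe, ASPECT=pa, MOD=fe:
underlying: zof-n-ut-i-mi
1. f -> v, k -> g, p -> b, s -> z, t -> d / _ Z: no change
2. e -> o, i -> u / B C0 _: fires at position(s) 7: zofnutumi
surface: zofnutumi


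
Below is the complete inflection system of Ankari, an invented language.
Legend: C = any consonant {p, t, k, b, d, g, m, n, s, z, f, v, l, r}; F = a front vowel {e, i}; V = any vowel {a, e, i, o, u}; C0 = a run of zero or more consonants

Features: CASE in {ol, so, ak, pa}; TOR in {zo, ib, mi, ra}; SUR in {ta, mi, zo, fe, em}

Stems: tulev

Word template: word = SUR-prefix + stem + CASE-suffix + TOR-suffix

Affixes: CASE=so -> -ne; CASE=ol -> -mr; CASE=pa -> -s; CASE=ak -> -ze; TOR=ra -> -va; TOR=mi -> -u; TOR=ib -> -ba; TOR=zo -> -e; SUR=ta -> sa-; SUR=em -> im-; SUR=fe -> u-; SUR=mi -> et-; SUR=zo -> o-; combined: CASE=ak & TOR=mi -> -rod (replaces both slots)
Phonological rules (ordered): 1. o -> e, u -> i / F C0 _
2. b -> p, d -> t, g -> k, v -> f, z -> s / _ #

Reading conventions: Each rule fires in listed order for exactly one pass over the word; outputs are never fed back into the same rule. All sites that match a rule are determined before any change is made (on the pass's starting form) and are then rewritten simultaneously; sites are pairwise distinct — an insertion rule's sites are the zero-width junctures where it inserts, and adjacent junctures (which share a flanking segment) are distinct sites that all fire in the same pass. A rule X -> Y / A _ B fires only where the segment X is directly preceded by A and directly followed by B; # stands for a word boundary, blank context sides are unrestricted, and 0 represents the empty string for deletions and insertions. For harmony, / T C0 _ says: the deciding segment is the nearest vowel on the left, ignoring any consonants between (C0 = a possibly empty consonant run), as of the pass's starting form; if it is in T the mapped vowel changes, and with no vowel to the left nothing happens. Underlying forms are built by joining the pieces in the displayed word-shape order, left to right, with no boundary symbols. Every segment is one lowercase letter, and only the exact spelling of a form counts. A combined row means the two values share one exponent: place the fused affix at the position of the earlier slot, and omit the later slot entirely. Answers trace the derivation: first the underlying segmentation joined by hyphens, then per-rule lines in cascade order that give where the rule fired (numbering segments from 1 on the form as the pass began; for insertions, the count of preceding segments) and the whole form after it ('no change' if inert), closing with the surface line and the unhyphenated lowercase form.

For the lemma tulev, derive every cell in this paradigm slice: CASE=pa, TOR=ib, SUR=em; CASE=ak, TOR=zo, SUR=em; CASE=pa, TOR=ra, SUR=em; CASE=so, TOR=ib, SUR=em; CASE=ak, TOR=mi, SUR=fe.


cell CASE=pa, TOR=ib, SUR=em:
underlying: im-tulev-s-ba
1. o -> e, u -> i / F C0 _: fires at position(s) 4: imtilevsba
2. b -> p, d -> t, g -> k, v -> f, z -> s / _ #: no change
surface: imtilevsba

cell CASE=ak, TOR=zo, SUR=em:
underlying: im-tulev-ze-e
1. o -> e, u -> i / F C0 _: fires at position(s) 4: imtilevzee
2. b -> p, d -> t, g -> k, v -> f, z -> s / _ #: no change
surface: imtilevzee

cell CASE=pa, TOR=ra, SUR=em:
underlying: im-tulev-s-va
1. o -> e, u -> i / F C0 _: fires at position(s) 4: imtilevsva
2. b -> p, d -> t, g -> k, v -> f, z -> s / _ #: no change
surface: imtilevsva

cell CASE=so, TOR=ib, SUR=em:
underlying: im-tulev-ne-ba
1. o -> e, u -> i / F C0 _: fires at position(s) 4: imtilevneba
2. b -> p, d -> t, g -> k, v -> f, z -> s / _ #: no change
surface: imtilevneba

cell CASE=ak, TOR=mi, SUR=fe:
underlying: u-tulev-rod
1. o -> e, u -> i / F C0 _: fires at position(s) 8: utulevred
2. b -> p, d -> t, g -> k, v -> f, z -> s / _ #: fires at position(s) 9: utulevret
surface: utulevret


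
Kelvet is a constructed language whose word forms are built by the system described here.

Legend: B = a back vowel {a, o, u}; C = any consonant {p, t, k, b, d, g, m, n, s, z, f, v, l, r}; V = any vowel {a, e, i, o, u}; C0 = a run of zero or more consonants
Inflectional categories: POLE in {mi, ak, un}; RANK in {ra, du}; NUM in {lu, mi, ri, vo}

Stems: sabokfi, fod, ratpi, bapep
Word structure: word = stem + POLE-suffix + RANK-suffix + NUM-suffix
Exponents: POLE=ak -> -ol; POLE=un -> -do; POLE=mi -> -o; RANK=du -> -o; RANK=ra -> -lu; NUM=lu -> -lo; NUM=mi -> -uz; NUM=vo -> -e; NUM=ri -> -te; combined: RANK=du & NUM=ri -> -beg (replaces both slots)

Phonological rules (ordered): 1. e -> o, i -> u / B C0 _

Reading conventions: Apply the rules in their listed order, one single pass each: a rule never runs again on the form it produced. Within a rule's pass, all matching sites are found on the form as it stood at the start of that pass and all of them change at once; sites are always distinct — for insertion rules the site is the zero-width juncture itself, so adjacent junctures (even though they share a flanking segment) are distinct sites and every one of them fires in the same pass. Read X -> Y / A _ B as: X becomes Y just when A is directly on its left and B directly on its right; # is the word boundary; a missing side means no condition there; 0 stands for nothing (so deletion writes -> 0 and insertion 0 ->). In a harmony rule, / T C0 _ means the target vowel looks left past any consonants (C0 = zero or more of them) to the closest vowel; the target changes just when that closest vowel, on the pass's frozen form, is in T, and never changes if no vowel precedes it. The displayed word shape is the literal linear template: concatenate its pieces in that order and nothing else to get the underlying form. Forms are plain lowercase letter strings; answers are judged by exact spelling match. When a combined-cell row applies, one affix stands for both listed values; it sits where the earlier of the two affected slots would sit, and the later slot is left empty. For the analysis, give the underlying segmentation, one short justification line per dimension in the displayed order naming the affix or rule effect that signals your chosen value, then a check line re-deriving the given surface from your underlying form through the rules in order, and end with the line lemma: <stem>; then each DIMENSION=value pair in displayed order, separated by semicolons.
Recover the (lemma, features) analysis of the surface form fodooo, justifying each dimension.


underlying: fod-o-o-e
POLE=mi - signalled by the affix -o
RANK=du - signalled by the affix -o
NUM=vo - signalled by the affix -e
check: fodooe -> fodooo
lemma: fod; POLE=mi; RANK=du; NUM=vo


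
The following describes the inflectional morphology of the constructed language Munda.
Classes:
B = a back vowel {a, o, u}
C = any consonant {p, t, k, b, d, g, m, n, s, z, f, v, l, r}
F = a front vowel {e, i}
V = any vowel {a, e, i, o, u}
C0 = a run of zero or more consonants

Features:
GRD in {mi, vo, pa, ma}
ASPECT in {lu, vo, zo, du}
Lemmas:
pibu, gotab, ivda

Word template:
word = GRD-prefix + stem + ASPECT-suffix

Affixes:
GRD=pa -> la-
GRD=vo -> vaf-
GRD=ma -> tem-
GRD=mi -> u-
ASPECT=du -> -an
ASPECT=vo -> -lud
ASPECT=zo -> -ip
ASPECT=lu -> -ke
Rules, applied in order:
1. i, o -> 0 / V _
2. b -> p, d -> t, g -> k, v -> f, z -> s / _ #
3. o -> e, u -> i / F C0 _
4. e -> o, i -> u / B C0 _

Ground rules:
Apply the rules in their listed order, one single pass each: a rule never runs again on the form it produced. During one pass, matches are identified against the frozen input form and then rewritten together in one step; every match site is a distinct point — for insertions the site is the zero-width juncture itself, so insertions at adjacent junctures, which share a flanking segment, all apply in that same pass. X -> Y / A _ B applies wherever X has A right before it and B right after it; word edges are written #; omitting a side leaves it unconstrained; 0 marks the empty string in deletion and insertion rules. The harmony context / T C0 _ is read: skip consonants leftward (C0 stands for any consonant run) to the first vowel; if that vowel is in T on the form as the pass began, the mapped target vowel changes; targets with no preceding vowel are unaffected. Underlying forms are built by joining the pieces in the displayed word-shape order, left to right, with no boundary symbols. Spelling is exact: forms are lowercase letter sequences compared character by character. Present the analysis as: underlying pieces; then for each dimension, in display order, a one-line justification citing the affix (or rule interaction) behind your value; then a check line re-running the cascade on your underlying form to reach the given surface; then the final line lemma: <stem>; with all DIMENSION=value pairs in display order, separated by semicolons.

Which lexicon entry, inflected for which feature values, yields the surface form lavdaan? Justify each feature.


underlying: la-ivda-an
GRD=pa - signalled by the affix la-
ASPECT=du - signalled by the affix -an
check: laivdaan -> lavdaan -> lavdaan -> lavdaan -> lavdaan
lemma: ivda; GRD=pa; ASPECT=du


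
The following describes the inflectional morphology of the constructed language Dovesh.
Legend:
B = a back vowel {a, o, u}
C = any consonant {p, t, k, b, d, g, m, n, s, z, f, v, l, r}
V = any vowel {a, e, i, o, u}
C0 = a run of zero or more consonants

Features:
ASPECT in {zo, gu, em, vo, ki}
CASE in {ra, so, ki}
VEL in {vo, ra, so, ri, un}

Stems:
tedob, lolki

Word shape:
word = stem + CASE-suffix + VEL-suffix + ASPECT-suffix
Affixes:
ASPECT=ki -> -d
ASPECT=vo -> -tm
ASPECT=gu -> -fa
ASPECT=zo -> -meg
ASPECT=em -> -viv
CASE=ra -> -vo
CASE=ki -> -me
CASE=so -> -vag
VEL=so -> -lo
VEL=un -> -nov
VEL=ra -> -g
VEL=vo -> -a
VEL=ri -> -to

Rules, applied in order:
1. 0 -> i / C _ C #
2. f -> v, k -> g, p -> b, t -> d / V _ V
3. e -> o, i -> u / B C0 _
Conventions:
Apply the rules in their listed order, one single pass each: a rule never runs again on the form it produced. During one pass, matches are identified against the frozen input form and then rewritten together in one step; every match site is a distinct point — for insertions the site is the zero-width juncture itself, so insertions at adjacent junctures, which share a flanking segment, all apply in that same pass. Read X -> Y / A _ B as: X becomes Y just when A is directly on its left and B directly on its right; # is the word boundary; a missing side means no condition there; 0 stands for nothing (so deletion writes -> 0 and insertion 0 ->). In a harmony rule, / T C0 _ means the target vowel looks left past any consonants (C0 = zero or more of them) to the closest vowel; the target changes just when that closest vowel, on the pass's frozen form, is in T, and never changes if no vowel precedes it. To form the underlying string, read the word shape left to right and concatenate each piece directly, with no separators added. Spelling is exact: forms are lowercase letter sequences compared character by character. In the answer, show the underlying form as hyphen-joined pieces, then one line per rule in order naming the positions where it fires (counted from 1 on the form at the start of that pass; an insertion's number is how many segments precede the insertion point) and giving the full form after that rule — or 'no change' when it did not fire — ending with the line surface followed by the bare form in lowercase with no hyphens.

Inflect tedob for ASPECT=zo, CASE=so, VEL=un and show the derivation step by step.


underlying: tedob-vag-nov-meg
1. 0 -> i / C _ C #: no change
2. f -> v, k -> g, p -> b, t -> d / V _ V: no change
3. e -> o, i -> u / B C0 _: fires at position(s) 13: tedobvagnovmog
surface: tedobvagnovmog


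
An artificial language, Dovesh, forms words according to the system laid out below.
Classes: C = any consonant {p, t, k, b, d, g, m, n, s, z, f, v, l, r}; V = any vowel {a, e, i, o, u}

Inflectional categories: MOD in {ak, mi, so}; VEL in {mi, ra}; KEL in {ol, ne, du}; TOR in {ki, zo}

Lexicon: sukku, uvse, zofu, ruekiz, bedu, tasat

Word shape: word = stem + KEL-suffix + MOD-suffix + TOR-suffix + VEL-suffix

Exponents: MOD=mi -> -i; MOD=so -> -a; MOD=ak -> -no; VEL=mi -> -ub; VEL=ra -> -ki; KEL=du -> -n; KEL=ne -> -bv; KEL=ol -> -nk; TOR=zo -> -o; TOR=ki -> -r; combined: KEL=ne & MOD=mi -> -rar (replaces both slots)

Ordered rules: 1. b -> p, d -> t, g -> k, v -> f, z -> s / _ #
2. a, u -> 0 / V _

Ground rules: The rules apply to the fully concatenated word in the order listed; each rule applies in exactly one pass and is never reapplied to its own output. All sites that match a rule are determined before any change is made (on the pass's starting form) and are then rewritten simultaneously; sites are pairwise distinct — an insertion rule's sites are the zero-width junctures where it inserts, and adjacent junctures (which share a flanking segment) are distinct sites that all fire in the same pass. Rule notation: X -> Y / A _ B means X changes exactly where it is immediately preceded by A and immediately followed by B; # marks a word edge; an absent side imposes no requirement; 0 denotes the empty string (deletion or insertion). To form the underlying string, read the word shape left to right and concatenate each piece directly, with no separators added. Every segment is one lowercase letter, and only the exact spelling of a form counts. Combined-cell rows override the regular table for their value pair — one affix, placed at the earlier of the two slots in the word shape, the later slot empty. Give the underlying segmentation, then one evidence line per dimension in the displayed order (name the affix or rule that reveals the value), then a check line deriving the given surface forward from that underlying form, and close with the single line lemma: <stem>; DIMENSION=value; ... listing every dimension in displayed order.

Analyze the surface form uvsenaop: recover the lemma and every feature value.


underlying: uvse-n-a-o-ub
MOD=so - signalled by the affix -a
VEL=mi - signalled by the affix -ub
KEL=du - signalled by the affix -n
TOR=zo - signalled by the affix -o
check: uvsenaoub -> uvsenaoup -> uvsenaop
lemma: uvse; MOD=so; VEL=mi; KEL=du; TOR=zo


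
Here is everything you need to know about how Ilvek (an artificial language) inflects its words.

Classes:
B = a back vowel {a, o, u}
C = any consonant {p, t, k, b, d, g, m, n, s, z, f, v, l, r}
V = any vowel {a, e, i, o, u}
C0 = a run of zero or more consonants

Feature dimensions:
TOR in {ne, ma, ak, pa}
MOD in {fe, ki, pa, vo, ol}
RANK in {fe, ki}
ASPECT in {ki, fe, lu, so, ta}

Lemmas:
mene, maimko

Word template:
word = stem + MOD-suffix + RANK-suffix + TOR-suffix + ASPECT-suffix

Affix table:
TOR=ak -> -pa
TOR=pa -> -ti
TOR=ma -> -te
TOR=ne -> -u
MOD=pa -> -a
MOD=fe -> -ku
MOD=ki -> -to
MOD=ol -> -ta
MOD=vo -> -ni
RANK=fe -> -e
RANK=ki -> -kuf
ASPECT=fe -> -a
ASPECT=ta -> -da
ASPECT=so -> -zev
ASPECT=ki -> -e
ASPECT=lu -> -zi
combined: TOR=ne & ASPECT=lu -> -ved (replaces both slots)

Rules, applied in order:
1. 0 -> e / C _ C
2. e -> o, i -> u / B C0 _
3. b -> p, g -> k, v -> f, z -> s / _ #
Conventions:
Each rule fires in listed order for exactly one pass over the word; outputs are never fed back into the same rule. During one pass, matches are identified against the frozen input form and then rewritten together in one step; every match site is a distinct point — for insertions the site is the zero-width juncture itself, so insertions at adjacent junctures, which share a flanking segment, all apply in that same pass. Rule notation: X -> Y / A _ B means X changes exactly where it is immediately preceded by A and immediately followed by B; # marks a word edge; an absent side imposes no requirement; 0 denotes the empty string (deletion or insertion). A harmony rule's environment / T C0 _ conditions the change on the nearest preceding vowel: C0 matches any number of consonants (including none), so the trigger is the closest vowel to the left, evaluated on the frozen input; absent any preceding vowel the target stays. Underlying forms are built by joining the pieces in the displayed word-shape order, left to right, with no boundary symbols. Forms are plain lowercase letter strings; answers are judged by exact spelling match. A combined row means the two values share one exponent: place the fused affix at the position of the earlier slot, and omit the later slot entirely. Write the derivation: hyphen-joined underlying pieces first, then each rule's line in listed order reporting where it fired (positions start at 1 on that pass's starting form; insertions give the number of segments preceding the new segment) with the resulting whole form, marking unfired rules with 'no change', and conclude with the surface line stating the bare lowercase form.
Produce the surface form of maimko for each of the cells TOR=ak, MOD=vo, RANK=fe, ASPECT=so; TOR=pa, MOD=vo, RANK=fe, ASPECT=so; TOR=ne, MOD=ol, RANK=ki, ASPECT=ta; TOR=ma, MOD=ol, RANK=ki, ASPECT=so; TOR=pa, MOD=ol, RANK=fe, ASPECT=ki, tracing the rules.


cell TOR=ak, MOD=vo, RANK=fe, ASPECT=so:
underlying: maimko-ni-e-pa-zev
1. 0 -> e / C _ C: inserts after position(s) 4: maimekoniepazev
2. e -> o, i -> u / B C0 _: fires at position(s) 3, 9, 14: maumekonuepazov
3. b -> p, g -> k, v -> f, z -> s / _ #: fires at position(s) 15: maumekonuepazof
surface: maumekonuepazof

cell TOR=pa, MOD=vo, RANK=fe, ASPECT=so:
underlying: maimko-ni-e-ti-zev
1. 0 -> e / C _ C: inserts after position(s) 4: maimekonietizev
2. e -> o, i -> u / B C0 _: fires at position(s) 3, 9: maumekonuetizev
3. b -> p, g -> k, v -> f, z -> s / _ #: fires at position(s) 15: maumekonuetizef
surface: maumekonuetizef

cell TOR=ne, MOD=ol, RANK=ki, ASPECT=ta:
underlying: maimko-ta-kuf-u-da
1. 0 -> e / C _ C: inserts after position(s) 4: maimekotakufuda
2. e -> o, i -> u / B C0 _: fires at position(s) 3: maumekotakufuda
3. b -> p, g -> k, v -> f, z -> s / _ #: no change
surface: maumekotakufuda

cell TOR=ma, MOD=ol, RANK=ki, ASPECT=so:
underlying: maimko-ta-kuf-te-zev
1. 0 -> e / C _ C: inserts after position(s) 4, 11: maimekotakufetezev
2. e -> o, i -> u / B C0 _: fires at position(s) 3, 13: maumekotakufotezev
3. b -> p, g -> k, v -> f, z -> s / _ #: fires at position(s) 18: maumekotakufotezef
surface: maumekotakufotezef

cell TOR=pa, MOD=ol, RANK=fe, ASPECT=ki:
underlying: maimko-ta-e-ti-e
1. 0 -> e / C _ C: inserts after position(s) 4: maimekotaetie
2. e -> o, i -> u / B C0 _: fires at position(s) 3, 10: maumekotaotie
3. b -> p, g -> k, v -> f, z -> s / _ #: no change
surface: maumekotaotie


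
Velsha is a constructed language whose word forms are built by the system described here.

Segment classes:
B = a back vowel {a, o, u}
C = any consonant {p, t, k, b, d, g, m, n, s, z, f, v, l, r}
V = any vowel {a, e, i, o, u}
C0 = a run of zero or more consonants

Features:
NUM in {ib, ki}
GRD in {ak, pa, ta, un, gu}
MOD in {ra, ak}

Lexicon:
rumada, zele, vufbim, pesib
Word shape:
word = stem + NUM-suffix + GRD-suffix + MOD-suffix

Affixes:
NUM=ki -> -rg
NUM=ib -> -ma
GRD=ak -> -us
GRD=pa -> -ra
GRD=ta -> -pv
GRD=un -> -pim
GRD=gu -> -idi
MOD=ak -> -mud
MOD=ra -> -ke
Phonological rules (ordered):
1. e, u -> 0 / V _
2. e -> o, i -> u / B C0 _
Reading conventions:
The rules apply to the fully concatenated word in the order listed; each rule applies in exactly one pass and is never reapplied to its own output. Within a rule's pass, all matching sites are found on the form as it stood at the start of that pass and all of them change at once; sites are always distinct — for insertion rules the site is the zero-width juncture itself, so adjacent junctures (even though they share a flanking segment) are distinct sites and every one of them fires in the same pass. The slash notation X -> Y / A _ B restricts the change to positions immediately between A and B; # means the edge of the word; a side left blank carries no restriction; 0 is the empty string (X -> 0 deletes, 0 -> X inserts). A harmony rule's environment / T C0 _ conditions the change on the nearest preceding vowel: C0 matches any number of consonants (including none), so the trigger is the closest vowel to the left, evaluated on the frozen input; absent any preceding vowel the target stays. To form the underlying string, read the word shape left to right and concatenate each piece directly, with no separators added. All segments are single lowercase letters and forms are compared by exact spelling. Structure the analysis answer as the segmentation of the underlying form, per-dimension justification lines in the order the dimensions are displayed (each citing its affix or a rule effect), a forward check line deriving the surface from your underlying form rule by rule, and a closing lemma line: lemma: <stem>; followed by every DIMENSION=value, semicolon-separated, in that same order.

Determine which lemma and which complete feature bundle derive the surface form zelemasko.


underlying: zele-ma-us-ke
NUM=ib - signalled by the affix -ma
GRD=ak - signalled by the affix -us
MOD=ra - signalled by the affix -ke
check: zelemauske -> zelemaske -> zelemasko
lemma: zele; NUM=ib; GRD=ak; MOD=ra


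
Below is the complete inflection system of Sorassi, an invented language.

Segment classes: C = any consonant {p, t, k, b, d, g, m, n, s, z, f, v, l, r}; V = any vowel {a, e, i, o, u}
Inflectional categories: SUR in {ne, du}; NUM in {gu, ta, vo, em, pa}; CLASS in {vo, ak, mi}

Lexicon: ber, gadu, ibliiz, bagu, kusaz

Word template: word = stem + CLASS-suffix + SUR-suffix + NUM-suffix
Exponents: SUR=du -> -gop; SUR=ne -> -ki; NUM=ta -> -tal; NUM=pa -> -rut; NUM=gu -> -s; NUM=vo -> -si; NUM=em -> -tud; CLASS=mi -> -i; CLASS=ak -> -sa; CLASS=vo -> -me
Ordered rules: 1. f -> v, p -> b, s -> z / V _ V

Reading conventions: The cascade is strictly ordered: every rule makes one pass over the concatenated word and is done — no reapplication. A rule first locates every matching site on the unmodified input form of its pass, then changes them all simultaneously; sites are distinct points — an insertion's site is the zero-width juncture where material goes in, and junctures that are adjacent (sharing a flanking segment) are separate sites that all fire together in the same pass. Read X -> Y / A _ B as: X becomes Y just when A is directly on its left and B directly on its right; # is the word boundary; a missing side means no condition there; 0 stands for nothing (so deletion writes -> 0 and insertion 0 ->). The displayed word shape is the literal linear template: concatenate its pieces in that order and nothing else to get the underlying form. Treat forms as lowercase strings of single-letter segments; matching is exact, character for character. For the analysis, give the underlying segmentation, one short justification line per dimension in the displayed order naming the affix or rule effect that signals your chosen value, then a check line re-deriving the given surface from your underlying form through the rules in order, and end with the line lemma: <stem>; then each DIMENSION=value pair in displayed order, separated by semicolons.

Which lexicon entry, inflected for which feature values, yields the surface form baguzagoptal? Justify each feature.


underlying: bagu-sa-gop-tal
SUR=du - signalled by the affix -gop
NUM=ta - signalled by the affix -tal
CLASS=ak - signalled by the affix -sa
check: bagusagoptal -> baguzagoptal
lemma: bagu; SUR=du; NUM=ta; CLASS=ak


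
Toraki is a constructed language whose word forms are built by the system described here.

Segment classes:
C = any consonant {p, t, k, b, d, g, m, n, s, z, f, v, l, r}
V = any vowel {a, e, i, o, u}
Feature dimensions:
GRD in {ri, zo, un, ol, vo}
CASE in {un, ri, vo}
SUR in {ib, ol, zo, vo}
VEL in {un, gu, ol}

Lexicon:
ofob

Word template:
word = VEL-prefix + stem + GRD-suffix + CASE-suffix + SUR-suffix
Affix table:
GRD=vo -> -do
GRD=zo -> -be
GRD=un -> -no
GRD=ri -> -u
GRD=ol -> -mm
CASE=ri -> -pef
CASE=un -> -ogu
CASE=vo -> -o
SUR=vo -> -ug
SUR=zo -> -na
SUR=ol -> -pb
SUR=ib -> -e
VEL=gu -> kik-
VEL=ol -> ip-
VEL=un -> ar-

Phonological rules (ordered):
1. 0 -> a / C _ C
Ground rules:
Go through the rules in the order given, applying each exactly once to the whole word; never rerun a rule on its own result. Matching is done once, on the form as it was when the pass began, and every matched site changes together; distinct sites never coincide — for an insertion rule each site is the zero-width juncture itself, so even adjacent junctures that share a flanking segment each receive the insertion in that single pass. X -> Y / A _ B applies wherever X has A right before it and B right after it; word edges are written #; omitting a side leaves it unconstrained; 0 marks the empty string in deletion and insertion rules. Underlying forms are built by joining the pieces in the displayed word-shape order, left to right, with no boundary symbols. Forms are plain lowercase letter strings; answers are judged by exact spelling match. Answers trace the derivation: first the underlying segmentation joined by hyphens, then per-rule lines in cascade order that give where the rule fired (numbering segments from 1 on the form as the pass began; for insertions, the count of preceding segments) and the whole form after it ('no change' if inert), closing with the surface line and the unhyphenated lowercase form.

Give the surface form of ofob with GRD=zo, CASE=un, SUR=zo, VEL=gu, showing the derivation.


underlying: kik-ofob-be-ogu-na
1. 0 -> a / C _ C: inserts after position(s) 7: kikofobabeoguna
surface: kikofobabeoguna


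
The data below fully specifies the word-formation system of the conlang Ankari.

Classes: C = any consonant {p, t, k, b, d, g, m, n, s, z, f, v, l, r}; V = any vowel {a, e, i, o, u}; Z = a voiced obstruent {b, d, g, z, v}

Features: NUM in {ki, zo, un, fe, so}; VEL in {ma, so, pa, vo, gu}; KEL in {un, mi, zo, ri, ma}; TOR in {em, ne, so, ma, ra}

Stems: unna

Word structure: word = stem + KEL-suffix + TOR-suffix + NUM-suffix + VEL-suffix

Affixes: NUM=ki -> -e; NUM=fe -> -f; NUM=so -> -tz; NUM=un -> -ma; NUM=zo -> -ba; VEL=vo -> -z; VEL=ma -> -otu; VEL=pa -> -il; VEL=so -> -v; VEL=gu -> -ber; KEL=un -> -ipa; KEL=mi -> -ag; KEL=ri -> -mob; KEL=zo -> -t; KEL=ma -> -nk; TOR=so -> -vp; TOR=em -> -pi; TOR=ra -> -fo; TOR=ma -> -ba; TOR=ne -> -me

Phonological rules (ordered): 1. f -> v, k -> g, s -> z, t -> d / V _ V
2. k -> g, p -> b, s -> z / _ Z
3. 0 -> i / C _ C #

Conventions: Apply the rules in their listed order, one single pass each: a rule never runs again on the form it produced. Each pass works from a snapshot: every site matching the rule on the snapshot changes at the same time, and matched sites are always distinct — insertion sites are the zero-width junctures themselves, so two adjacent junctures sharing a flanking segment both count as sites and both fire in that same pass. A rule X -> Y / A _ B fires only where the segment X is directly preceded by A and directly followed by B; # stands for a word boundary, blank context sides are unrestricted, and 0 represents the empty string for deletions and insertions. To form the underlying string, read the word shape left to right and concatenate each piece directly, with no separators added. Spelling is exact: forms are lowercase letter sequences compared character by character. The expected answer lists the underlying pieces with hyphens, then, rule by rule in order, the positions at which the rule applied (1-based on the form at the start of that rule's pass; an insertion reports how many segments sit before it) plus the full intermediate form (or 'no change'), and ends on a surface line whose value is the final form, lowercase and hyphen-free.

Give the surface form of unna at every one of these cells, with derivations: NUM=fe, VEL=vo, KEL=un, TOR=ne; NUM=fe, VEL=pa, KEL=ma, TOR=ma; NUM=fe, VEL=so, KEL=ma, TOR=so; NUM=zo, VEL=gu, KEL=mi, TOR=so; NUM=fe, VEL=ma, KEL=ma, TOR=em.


cell NUM=fe, VEL=vo, KEL=un, TOR=ne:
underlying: unna-ipa-me-f-z
1. f -> v, k -> g, s -> z, t -> d / V _ V: no change
2. k -> g, p -> b, s -> z / _ Z: no change
3. 0 -> i / C _ C #: inserts after position(s) 10: unnaipamefiz
surface: unnaipamefiz

cell NUM=fe, VEL=pa, KEL=ma, TOR=ma:
underlying: unna-nk-ba-f-il
1. f -> v, k -> g, s -> z, t -> d / V _ V: fires at position(s) 9: unnankbavil
2. k -> g, p -> b, s -> z / _ Z: fires at position(s) 6: unnangbavil
3. 0 -> i / C _ C #: no change
surface: unnangbavil

cell NUM=fe, VEL=so, KEL=ma, TOR=so:
underlying: unna-nk-vp-f-v
1. f -> v, k -> g, s -> z, t -> d / V _ V: no change
2. k -> g, p -> b, s -> z / _ Z: fires at position(s) 6: unnangvpfv
3. 0 -> i / C _ C #: inserts after position(s) 9: unnangvpfiv
surface: unnangvpfiv

cell NUM=zo, VEL=gu, KEL=mi, TOR=so:
underlying: unna-ag-vp-ba-ber
1. f -> v, k -> g, s -> z, t -> d / V _ V: no change
2. k -> g, p -> b, s -> z / _ Z: fires at position(s) 8: unnaagvbbaber
3. 0 -> i / C _ C #: no change
surface: unnaagvbbaber

cell NUM=fe, VEL=ma, KEL=ma, TOR=em:
underlying: unna-nk-pi-f-otu
1. f -> v, k -> g, s -> z, t -> d / V _ V: fires at position(s) 9, 11: unnankpivodu
2. k -> g, p -> b, s -> z / _ Z: no change
3. 0 -> i / C _ C #: no change
surface: unnankpivodu


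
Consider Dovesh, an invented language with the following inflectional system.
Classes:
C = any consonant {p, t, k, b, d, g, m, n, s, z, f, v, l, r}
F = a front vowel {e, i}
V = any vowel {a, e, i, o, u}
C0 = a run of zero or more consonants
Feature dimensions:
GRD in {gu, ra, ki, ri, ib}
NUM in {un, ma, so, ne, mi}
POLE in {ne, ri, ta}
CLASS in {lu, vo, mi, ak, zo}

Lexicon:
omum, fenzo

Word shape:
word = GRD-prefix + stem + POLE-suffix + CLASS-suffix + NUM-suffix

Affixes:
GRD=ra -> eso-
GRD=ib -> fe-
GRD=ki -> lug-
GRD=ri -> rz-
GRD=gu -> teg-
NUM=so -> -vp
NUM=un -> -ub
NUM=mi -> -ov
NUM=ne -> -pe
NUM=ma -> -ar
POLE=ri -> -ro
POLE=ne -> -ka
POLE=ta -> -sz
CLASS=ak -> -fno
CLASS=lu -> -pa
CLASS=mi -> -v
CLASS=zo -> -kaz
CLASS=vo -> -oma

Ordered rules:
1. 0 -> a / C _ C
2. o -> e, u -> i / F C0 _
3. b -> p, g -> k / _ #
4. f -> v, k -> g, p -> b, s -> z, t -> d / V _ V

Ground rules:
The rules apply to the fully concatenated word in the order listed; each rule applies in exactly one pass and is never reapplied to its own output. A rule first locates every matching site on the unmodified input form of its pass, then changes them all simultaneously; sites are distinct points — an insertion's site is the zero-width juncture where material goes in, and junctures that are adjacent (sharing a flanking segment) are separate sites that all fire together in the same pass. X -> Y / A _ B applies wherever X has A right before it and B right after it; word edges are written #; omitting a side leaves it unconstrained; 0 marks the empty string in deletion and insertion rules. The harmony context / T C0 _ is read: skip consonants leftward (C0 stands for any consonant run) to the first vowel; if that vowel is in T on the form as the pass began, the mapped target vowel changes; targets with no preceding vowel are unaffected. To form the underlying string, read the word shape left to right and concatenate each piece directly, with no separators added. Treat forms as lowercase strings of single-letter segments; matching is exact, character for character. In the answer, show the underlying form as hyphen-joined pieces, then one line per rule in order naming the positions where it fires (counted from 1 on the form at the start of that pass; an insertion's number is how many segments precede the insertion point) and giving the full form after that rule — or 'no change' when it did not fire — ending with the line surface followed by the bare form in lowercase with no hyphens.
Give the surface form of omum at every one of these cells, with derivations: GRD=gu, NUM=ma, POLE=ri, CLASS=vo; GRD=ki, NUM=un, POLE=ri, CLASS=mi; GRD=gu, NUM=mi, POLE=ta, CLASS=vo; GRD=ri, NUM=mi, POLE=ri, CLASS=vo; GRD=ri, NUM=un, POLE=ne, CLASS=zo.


cell GRD=gu, NUM=ma, POLE=ri, CLASS=vo:
underlying: teg-omum-ro-oma-ar
1. 0 -> a / C _ C: inserts after position(s) 7: tegomumaroomaar
2. o -> e, u -> i / F C0 _: fires at position(s) 4: tegemumaroomaar
3. b -> p, g -> k / _ #: no change
4. f -> v, k -> g, p -> b, s -> z, t -> d / V _ V: no change
surface: tegemumaroomaar

cell GRD=ki, NUM=un, POLE=ri, CLASS=mi:
underlying: lug-omum-ro-v-ub
1. 0 -> a / C _ C: inserts after position(s) 7: lugomumarovub
2. o -> e, u -> i / F C0 _: no change
3. b -> p, g -> k / _ #: fires at position(s) 13: lugomumarovup
4. f -> v, k -> g, p -> b, s -> z, t -> d / V _ V: no change
surface: lugomumarovup

cell GRD=gu, NUM=mi, POLE=ta, CLASS=vo:
underlying: teg-omum-sz-oma-ov
1. 0 -> a / C _ C: inserts after position(s) 7, 8: tegomumasazomaov
2. o -> e, u -> i / F C0 _: fires at position(s) 4: tegemumasazomaov
3. b -> p, g -> k / _ #: no change
4. f -> v, k -> g, p -> b, s -> z, t -> d / V _ V: fires at position(s) 9: tegemumazazomaov
surface: tegemumazazomaov

cell GRD=ri, NUM=mi, POLE=ri, CLASS=vo:
underlying: rz-omum-ro-oma-ov
1. 0 -> a / C _ C: inserts after position(s) 1, 6: razomumaroomaov
2. o -> e, u -> i / F C0 _: no change
3. b -> p, g -> k / _ #: no change
4. f -> v, k -> g, p -> b, s -> z, t -> d / V _ V: no change
surface: razomumaroomaov

cell GRD=ri, NUM=un, POLE=ne, CLASS=zo:
underlying: rz-omum-ka-kaz-ub
1. 0 -> a / C _ C: inserts after position(s) 1, 6: razomumakakazub
2. o -> e, u -> i / F C0 _: no change
3. b -> p, g -> k / _ #: fires at position(s) 15: razomumakakazup
4. f -> v, k -> g, p -> b, s -> z, t -> d / V _ V: fires at position(s) 9, 11: razomumagagazup
surface: razomumagagazup
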